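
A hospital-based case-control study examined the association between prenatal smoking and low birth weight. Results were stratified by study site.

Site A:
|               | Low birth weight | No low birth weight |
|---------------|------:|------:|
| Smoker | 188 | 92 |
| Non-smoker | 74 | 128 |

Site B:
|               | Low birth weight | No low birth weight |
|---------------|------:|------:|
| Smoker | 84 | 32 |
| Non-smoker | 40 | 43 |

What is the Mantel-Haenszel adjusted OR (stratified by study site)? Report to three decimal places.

OR_MH = Σ(aᵢdᵢ/nᵢ) / Σ(bᵢcᵢ/nᵢ), where nᵢ is the stratum total.
Stratum 1 (Site A): n = 482; a·d/n = 188·128/482 = 49.9253; b·c/n = 92·74/482 = 14.1245
Stratum 2 (Site B): n = 199; a·d/n = 84·43/199 = 18.1508; b·c/n = 32·40/199 = 6.4322
OR_MH = (49.9253 + 18.1508) / (14.1245 + 6.4322) = 68.0761 / 20.5566 = 3.31163

3.312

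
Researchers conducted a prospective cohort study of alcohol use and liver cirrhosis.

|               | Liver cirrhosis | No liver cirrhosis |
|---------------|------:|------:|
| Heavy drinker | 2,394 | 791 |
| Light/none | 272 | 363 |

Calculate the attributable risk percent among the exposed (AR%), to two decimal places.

Cells: a = 2394, b = 791, c = 272, d = 363.
Risk in exposed = 2394/3185 = 0.75165; risk in unexposed = 272/635 = 0.42835.
RR = 0.75165/0.42835 = 1.75477
AR% = (RR − 1)/RR × 100 = (1.75477 − 1)/1.75477 × 100 = 43.0124%

43.01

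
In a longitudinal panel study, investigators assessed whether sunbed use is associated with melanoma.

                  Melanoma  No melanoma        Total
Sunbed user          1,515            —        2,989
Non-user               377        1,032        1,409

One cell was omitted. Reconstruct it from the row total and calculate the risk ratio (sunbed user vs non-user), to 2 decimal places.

1.89

The missing cell is in the exposed row: 2989 − 1515 = 1474.
So a = 1515, b = 1474, c = 377, d = 1032.
RR = [a/(a+b)] / [c/(c+d)] = (1515/2989) / (377/1409) = 0.50686/0.26757 = 1.89433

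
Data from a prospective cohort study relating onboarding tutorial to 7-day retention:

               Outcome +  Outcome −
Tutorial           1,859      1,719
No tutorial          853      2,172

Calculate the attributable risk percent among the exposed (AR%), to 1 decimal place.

45.7

Cells: a = 1859, b = 1719, c = 853, d = 2172.
Risk in exposed = 1859/3578 = 0.51956; risk in unexposed = 853/3025 = 0.28198.
RR = 0.51956/0.28198 = 1.84253
AR% = (RR − 1)/RR × 100 = (1.84253 − 1)/1.84253 × 100 = 45.7269%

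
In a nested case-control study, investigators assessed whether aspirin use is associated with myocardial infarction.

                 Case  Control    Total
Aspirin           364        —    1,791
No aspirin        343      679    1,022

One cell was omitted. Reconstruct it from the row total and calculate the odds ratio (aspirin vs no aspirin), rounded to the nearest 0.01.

The missing cell is in the exposed row: 1791 − 364 = 1427.
So a = 364, b = 1427, c = 343, d = 679.
OR = (a·d)/(b·c) = (364 × 679) / (1427 × 343) = 247156 / 489461 = 0.50496

0.50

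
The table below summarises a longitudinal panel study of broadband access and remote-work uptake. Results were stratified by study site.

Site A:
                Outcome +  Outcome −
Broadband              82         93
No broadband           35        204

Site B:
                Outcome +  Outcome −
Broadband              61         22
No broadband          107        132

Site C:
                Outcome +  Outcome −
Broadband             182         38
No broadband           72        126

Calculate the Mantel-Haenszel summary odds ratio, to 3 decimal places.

OR_MH = Σ(aᵢdᵢ/nᵢ) / Σ(bᵢcᵢ/nᵢ), where nᵢ is the stratum total.
Stratum 1 (Site A): n = 414; a·d/n = 82·204/414 = 40.4058; b·c/n = 93·35/414 = 7.8623
Stratum 2 (Site B): n = 322; a·d/n = 61·132/322 = 25.0062; b·c/n = 22·107/322 = 7.3106
Stratum 3 (Site C): n = 418; a·d/n = 182·126/418 = 54.8612; b·c/n = 38·72/418 = 6.5455
OR_MH = (40.4058 + 25.0062 + 54.8612) / (7.8623 + 7.3106 + 6.5455) = 120.2733 / 21.7183 = 5.53787

5.538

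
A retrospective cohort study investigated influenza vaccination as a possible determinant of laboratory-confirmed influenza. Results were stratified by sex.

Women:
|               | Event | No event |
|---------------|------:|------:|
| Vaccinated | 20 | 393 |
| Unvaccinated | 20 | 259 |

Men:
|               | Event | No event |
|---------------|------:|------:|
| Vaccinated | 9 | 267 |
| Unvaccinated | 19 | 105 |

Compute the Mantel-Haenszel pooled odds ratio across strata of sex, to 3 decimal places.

OR_MH = Σ(aᵢdᵢ/nᵢ) / Σ(bᵢcᵢ/nᵢ), where nᵢ is the stratum total.
Stratum 1 (Women): n = 692; a·d/n = 20·259/692 = 7.4855; b·c/n = 393·20/692 = 11.3584
Stratum 2 (Men): n = 400; a·d/n = 9·105/400 = 2.3625; b·c/n = 267·19/400 = 12.6825
OR_MH = (7.4855 + 2.3625) / (11.3584 + 12.6825) = 9.8480 / 24.0409 = 0.40964

0.410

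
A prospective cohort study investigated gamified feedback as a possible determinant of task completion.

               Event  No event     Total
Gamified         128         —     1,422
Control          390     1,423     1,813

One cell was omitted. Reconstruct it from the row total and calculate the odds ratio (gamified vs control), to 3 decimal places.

0.361

The missing cell is in the exposed row: 1422 − 128 = 1294.
So a = 128, b = 1294, c = 390, d = 1423.
OR = (a·d)/(b·c) = (128 × 1423) / (1294 × 390) = 182144 / 504660 = 0.36092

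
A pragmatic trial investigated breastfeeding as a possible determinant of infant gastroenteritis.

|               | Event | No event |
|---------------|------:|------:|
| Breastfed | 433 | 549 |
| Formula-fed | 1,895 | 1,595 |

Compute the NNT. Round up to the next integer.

10

Risk in treated group = 433/982 = 0.44094; risk in control = 1895/3490 = 0.54298.
Absolute risk reduction = 0.54298 − 0.44094 = 0.10204
NNT = 1 / ARR = 1 / 0.10204 = 9.800 → round up → 10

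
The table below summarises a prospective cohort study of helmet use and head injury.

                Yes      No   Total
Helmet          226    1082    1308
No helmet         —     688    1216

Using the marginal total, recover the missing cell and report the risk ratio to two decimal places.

0.40

The missing cell is in the unexposed row: 1216 − 688 = 528.
So a = 226, b = 1082, c = 528, d = 688.
RR = [a/(a+b)] / [c/(c+d)] = (226/1308) / (528/1216) = 0.17278/0.43421 = 0.39792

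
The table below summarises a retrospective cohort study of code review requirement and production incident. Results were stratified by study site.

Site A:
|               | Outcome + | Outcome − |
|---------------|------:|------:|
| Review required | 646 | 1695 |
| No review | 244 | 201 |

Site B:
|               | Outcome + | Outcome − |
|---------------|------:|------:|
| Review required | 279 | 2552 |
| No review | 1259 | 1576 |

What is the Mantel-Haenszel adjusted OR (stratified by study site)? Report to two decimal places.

OR_MH = Σ(aᵢdᵢ/nᵢ) / Σ(bᵢcᵢ/nᵢ), where nᵢ is the stratum total.
Stratum 1 (Site A): n = 2786; a·d/n = 646·201/2786 = 46.6066; b·c/n = 1695·244/2786 = 148.4494
Stratum 2 (Site B): n = 5666; a·d/n = 279·1576/5666 = 77.6040; b·c/n = 2552·1259/5666 = 567.0611
OR_MH = (46.6066 + 77.6040) / (148.4494 + 567.0611) = 124.2106 / 715.5105 = 0.17360

0.17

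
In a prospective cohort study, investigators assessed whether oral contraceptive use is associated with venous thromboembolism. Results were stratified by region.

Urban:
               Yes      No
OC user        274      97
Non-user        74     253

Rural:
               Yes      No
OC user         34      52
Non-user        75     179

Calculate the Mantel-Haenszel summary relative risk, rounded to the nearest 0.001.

RR_MH = Σ(aᵢ·n₀ᵢ/nᵢ) / Σ(cᵢ·n₁ᵢ/nᵢ), with n₁ᵢ = aᵢ+bᵢ (exposed), n₀ᵢ = cᵢ+dᵢ (unexposed), nᵢ = n₁ᵢ+n₀ᵢ.
Stratum 1 (Urban): n₁ = 371, n₀ = 327, n = 698; a·n₀/n = 274·327/698 = 128.3639; c·n₁/n = 74·371/698 = 39.3324
Stratum 2 (Rural): n₁ = 86, n₀ = 254, n = 340; a·n₀/n = 34·254/340 = 25.4000; c·n₁/n = 75·86/340 = 18.9706
RR_MH = (128.3639 + 25.4000) / (39.3324 + 18.9706) = 153.7639 / 58.3030 = 2.63733

2.637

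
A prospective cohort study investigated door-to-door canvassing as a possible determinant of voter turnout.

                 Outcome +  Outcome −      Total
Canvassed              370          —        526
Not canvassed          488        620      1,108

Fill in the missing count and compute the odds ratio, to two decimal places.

The missing cell is in the exposed row: 526 − 370 = 156.
So a = 370, b = 156, c = 488, d = 620.
OR = (a·d)/(b·c) = (370 × 620) / (156 × 488) = 229400 / 76128 = 3.01335

3.01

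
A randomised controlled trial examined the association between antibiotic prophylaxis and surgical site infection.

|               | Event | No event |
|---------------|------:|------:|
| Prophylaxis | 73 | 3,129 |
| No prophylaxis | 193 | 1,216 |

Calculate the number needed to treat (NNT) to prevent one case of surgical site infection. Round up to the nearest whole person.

9

Risk in treated group = 73/3202 = 0.02280; risk in control = 193/1409 = 0.13698.
Absolute risk reduction = 0.13698 − 0.02280 = 0.11418
NNT = 1 / ARR = 1 / 0.11418 = 8.758 → round up → 9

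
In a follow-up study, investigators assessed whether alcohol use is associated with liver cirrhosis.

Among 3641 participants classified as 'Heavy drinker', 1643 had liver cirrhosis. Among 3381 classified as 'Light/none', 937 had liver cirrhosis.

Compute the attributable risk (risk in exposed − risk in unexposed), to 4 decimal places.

0.1741

From the description: a = 1643, b = 1998, c = 937, d = 2444.
Risk in exposed = 1643/3641 = 0.451250; risk in unexposed = 937/3381 = 0.277137.
Risk difference = 0.451250 − 0.277137 = 0.174113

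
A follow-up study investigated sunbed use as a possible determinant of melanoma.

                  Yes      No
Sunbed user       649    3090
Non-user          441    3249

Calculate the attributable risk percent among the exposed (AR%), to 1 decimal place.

31.1

Cells: a = 649, b = 3090, c = 441, d = 3249.
Risk in exposed = 649/3739 = 0.17358; risk in unexposed = 441/3690 = 0.11951.
RR = 0.17358/0.11951 = 1.45237
AR% = (RR − 1)/RR × 100 = (1.45237 − 1)/1.45237 × 100 = 31.1470%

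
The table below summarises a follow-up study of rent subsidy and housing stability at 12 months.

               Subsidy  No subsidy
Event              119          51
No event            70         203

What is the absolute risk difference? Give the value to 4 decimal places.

Reading the table with exposure as columns: a = 119 (Subsidy, case), b = 70 (Subsidy, non-case), c = 51 (No subsidy, case), d = 203.
Risk in exposed = 119/189 = 0.629630; risk in unexposed = 51/254 = 0.200787.
Risk difference = 0.629630 − 0.200787 = 0.428842

0.4288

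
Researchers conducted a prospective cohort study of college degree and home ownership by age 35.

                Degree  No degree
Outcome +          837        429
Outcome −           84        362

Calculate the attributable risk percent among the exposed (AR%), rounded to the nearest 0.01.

40.32

Reading the table with exposure as columns: a = 837 (Degree, case), b = 84 (Degree, non-case), c = 429 (No degree, case), d = 362.
Risk in exposed = 837/921 = 0.90879; risk in unexposed = 429/791 = 0.54235.
RR = 0.90879/0.54235 = 1.67566
AR% = (RR − 1)/RR × 100 = (1.67566 − 1)/1.67566 × 100 = 40.3219%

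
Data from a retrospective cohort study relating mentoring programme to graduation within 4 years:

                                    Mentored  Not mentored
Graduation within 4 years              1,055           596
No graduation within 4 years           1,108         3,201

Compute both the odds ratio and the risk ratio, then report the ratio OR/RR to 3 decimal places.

1.646

Reading the table with exposure as columns: a = 1055 (Mentored, case), b = 1108 (Mentored, non-case), c = 596 (Not mentored, case), d = 3201.
OR = (1055·3201)/(1108·596) = 3377055/660368 = 5.11390
Risk in exposed = 1055/2163 = 0.48775; risk in unexposed = 596/3797 = 0.15697; RR = 3.10735
OR/RR = 5.11390 / 3.10735 = 1.64574
The outcome is not rare, so the OR lies further from 1 than the RR.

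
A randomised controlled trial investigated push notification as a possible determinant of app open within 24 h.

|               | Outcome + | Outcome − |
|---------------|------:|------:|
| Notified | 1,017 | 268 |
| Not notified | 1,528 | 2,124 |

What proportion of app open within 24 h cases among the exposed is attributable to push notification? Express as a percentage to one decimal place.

Cells: a = 1017, b = 268, c = 1528, d = 2124.
Risk in exposed = 1017/1285 = 0.79144; risk in unexposed = 1528/3652 = 0.41840.
RR = 0.79144/0.41840 = 1.89158
AR% = (RR − 1)/RR × 100 = (1.89158 − 1)/1.89158 × 100 = 47.1342%

47.1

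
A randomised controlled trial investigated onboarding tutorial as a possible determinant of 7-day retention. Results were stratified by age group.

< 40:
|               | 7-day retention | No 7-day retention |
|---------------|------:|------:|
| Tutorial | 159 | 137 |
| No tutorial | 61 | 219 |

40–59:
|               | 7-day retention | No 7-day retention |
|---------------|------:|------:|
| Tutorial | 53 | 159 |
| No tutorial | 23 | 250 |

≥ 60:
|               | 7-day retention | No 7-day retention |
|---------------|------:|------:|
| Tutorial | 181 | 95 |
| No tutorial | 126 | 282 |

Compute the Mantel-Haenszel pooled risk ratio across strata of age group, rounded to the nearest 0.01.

RR_MH = Σ(aᵢ·n₀ᵢ/nᵢ) / Σ(cᵢ·n₁ᵢ/nᵢ), with n₁ᵢ = aᵢ+bᵢ (exposed), n₀ᵢ = cᵢ+dᵢ (unexposed), nᵢ = n₁ᵢ+n₀ᵢ.
Stratum 1 (< 40): n₁ = 296, n₀ = 280, n = 576; a·n₀/n = 159·280/576 = 77.2917; c·n₁/n = 61·296/576 = 31.3472
Stratum 2 (40–59): n₁ = 212, n₀ = 273, n = 485; a·n₀/n = 53·273/485 = 29.8330; c·n₁/n = 23·212/485 = 10.0536
Stratum 3 (≥ 60): n₁ = 276, n₀ = 408, n = 684; a·n₀/n = 181·408/684 = 107.9649; c·n₁/n = 126·276/684 = 50.8421
RR_MH = (77.2917 + 29.8330 + 107.9649) / (31.3472 + 10.0536 + 50.8421) = 215.0896 / 92.2429 = 2.33177

2.33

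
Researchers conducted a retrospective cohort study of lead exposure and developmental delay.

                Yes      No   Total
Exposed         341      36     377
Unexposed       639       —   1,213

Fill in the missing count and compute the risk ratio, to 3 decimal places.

The missing cell is in the unexposed row: 1213 − 639 = 574.
So a = 341, b = 36, c = 639, d = 574.
RR = [a/(a+b)] / [c/(c+d)] = (341/377) / (639/1213) = 0.90451/0.52679 = 1.71701

1.717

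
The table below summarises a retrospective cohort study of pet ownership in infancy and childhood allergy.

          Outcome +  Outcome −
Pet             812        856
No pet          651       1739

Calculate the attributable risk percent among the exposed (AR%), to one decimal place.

Cells: a = 812, b = 856, c = 651, d = 1739.
Risk in exposed = 812/1668 = 0.48681; risk in unexposed = 651/2390 = 0.27238.
RR = 0.48681/0.27238 = 1.78722
AR% = (RR − 1)/RR × 100 = (1.78722 − 1)/1.78722 × 100 = 44.0470%

44.0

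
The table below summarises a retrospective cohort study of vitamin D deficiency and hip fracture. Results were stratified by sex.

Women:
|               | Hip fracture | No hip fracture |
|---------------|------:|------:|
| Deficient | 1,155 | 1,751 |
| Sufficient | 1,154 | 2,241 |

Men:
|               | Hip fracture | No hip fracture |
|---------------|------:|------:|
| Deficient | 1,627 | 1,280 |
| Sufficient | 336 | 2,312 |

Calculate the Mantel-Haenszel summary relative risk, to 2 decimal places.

1.97

RR_MH = Σ(aᵢ·n₀ᵢ/nᵢ) / Σ(cᵢ·n₁ᵢ/nᵢ), with n₁ᵢ = aᵢ+bᵢ (exposed), n₀ᵢ = cᵢ+dᵢ (unexposed), nᵢ = n₁ᵢ+n₀ᵢ.
Stratum 1 (Women): n₁ = 2906, n₀ = 3395, n = 6301; a·n₀/n = 1155·3395/6301 = 622.3179; c·n₁/n = 1154·2906/6301 = 532.2209
Stratum 2 (Men): n₁ = 2907, n₀ = 2648, n = 5555; a·n₀/n = 1627·2648/5555 = 775.5708; c·n₁/n = 336·2907/5555 = 175.8329
RR_MH = (622.3179 + 775.5708) / (532.2209 + 175.8329) = 1397.8887 / 708.0539 = 1.97427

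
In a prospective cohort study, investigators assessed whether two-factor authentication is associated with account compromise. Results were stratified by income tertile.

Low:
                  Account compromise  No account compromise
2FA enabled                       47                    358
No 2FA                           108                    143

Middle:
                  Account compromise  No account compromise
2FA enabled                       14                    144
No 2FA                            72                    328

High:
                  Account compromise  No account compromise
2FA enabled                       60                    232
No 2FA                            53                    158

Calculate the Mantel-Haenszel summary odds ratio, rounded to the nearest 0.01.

0.37

OR_MH = Σ(aᵢdᵢ/nᵢ) / Σ(bᵢcᵢ/nᵢ), where nᵢ is the stratum total.
Stratum 1 (Low): n = 656; a·d/n = 47·143/656 = 10.2454; b·c/n = 358·108/656 = 58.9390
Stratum 2 (Middle): n = 558; a·d/n = 14·328/558 = 8.2294; b·c/n = 144·72/558 = 18.5806
Stratum 3 (High): n = 503; a·d/n = 60·158/503 = 18.8469; b·c/n = 232·53/503 = 24.4453
OR_MH = (10.2454 + 8.2294 + 18.8469) / (58.9390 + 18.5806 + 24.4453) = 37.3217 / 101.9650 = 0.36602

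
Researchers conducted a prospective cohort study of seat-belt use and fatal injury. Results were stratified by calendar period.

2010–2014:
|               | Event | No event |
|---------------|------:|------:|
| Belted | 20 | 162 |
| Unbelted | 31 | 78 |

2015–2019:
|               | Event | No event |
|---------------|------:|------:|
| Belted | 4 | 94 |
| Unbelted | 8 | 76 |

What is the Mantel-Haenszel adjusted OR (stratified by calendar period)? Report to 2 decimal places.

OR_MH = Σ(aᵢdᵢ/nᵢ) / Σ(bᵢcᵢ/nᵢ), where nᵢ is the stratum total.
Stratum 1 (2010–2014): n = 291; a·d/n = 20·78/291 = 5.3608; b·c/n = 162·31/291 = 17.2577
Stratum 2 (2015–2019): n = 182; a·d/n = 4·76/182 = 1.6703; b·c/n = 94·8/182 = 4.1319
OR_MH = (5.3608 + 1.6703) / (17.2577 + 4.1319) = 7.0312 / 21.3896 = 0.32872

0.33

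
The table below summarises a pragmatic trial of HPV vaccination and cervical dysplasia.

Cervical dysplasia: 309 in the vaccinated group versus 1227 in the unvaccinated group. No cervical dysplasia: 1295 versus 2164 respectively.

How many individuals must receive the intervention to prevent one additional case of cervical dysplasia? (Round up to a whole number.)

6

Risk in treated group = 309/1604 = 0.19264; risk in control = 1227/3391 = 0.36184.
Absolute risk reduction = 0.36184 − 0.19264 = 0.16920
NNT = 1 / ARR = 1 / 0.16920 = 5.910 → round up → 6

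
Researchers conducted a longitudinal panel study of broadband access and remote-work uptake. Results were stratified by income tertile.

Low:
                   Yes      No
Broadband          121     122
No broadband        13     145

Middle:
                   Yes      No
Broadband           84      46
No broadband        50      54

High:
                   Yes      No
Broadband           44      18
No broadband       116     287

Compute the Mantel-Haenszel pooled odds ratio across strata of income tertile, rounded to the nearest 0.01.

OR_MH = Σ(aᵢdᵢ/nᵢ) / Σ(bᵢcᵢ/nᵢ), where nᵢ is the stratum total.
Stratum 1 (Low): n = 401; a·d/n = 121·145/401 = 43.7531; b·c/n = 122·13/401 = 3.9551
Stratum 2 (Middle): n = 234; a·d/n = 84·54/234 = 19.3846; b·c/n = 46·50/234 = 9.8291
Stratum 3 (High): n = 465; a·d/n = 44·287/465 = 27.1570; b·c/n = 18·116/465 = 4.4903
OR_MH = (43.7531 + 19.3846 + 27.1570) / (3.9551 + 9.8291 + 4.4903) = 90.2947 / 18.2745 = 4.94102

4.94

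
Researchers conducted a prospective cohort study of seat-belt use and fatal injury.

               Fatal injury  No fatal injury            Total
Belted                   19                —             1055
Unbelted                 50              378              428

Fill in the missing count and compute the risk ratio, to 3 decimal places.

0.154

The missing cell is in the exposed row: 1055 − 19 = 1036.
So a = 19, b = 1036, c = 50, d = 378.
RR = [a/(a+b)] / [c/(c+d)] = (19/1055) / (50/428) = 0.01801/0.11682 = 0.15416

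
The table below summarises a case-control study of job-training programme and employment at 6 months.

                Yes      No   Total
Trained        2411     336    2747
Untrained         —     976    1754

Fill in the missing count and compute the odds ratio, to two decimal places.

The missing cell is in the unexposed row: 1754 − 976 = 778.
So a = 2411, b = 336, c = 778, d = 976.
OR = (a·d)/(b·c) = (2411 × 976) / (336 × 778) = 2353136 / 261408 = 9.00178

9.00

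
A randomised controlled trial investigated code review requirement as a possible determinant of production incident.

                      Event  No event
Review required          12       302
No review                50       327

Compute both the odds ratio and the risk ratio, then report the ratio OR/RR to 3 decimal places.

0.902

Cells: a = 12, b = 302, c = 50, d = 327.
OR = (12·327)/(302·50) = 3924/15100 = 0.25987
Risk in exposed = 12/314 = 0.03822; risk in unexposed = 50/377 = 0.13263; RR = 0.28815
OR/RR = 0.25987 / 0.28815 = 0.90184
The outcome is not rare, so the OR lies further from 1 than the RR.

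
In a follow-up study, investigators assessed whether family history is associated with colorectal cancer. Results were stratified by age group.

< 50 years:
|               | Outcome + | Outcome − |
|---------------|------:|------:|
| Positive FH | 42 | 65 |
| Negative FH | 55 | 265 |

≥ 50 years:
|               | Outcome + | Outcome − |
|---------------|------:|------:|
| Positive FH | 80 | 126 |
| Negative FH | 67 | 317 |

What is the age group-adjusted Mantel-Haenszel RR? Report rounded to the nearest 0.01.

2.25

RR_MH = Σ(aᵢ·n₀ᵢ/nᵢ) / Σ(cᵢ·n₁ᵢ/nᵢ), with n₁ᵢ = aᵢ+bᵢ (exposed), n₀ᵢ = cᵢ+dᵢ (unexposed), nᵢ = n₁ᵢ+n₀ᵢ.
Stratum 1 (< 50 years): n₁ = 107, n₀ = 320, n = 427; a·n₀/n = 42·320/427 = 31.4754; c·n₁/n = 55·107/427 = 13.7822
Stratum 2 (≥ 50 years): n₁ = 206, n₀ = 384, n = 590; a·n₀/n = 80·384/590 = 52.0678; c·n₁/n = 67·206/590 = 23.3932
RR_MH = (31.4754 + 52.0678) / (13.7822 + 23.3932) = 83.5432 / 37.1754 = 2.24727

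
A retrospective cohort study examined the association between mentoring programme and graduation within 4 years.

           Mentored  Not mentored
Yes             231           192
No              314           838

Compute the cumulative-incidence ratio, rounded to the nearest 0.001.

Reading the table with exposure as columns: a = 231 (Mentored, case), b = 314 (Mentored, non-case), c = 192 (Not mentored, case), d = 838.
Risk in exposed = 231/545 = 0.42385; risk in unexposed = 192/1030 = 0.18641.
RR = 0.42385 / 0.18641 = 2.27380
The risk among the exposed is 2.27 times that among the unexposed.

2.274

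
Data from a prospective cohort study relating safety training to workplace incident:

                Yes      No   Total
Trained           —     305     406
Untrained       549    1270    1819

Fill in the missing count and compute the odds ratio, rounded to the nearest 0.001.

The missing cell is in the exposed row: 406 − 305 = 101.
So a = 101, b = 305, c = 549, d = 1270.
OR = (a·d)/(b·c) = (101 × 1270) / (305 × 549) = 128270 / 167445 = 0.76604

0.766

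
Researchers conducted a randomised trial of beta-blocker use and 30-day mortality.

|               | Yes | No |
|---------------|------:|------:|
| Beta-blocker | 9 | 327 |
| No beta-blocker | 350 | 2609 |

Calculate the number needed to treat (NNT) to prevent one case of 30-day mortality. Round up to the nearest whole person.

Risk in treated group = 9/336 = 0.02679; risk in control = 350/2959 = 0.11828.
Absolute risk reduction = 0.11828 − 0.02679 = 0.09150
NNT = 1 / ARR = 1 / 0.09150 = 10.929 → round up → 11

11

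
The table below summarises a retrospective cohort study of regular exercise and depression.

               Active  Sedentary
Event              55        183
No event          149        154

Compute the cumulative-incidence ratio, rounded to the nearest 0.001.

0.496

Reading the table with exposure as columns: a = 55 (Active, case), b = 149 (Active, non-case), c = 183 (Sedentary, case), d = 154.
Risk in exposed = 55/204 = 0.26961; risk in unexposed = 183/337 = 0.54303.
RR = 0.26961 / 0.54303 = 0.49649
The risk is 50% lower among the exposed than among the unexposed.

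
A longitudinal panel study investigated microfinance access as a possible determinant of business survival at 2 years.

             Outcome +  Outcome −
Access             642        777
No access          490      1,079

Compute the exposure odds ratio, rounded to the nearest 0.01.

1.82

Cells: a = 642, b = 777, c = 490, d = 1079.
OR = (a·d)/(b·c) = (642 × 1079) / (777 × 490) = 692718 / 380730 = 1.81945
The odds of business survival at 2 years are about 1.82 times as high in the access group.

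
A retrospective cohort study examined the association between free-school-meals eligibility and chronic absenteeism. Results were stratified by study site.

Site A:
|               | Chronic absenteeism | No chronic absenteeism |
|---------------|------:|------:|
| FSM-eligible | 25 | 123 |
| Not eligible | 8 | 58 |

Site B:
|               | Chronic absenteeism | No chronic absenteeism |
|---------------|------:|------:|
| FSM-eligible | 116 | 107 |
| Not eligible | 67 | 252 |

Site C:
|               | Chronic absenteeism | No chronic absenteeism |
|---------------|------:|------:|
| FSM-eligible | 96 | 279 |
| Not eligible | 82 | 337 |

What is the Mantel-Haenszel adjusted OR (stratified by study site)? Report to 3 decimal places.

OR_MH = Σ(aᵢdᵢ/nᵢ) / Σ(bᵢcᵢ/nᵢ), where nᵢ is the stratum total.
Stratum 1 (Site A): n = 214; a·d/n = 25·58/214 = 6.7757; b·c/n = 123·8/214 = 4.5981
Stratum 2 (Site B): n = 542; a·d/n = 116·252/542 = 53.9336; b·c/n = 107·67/542 = 13.2269
Stratum 3 (Site C): n = 794; a·d/n = 96·337/794 = 40.7456; b·c/n = 279·82/794 = 28.8136
OR_MH = (6.7757 + 53.9336 + 40.7456) / (4.5981 + 13.2269 + 28.8136) = 101.4549 / 46.6387 = 2.17534

2.175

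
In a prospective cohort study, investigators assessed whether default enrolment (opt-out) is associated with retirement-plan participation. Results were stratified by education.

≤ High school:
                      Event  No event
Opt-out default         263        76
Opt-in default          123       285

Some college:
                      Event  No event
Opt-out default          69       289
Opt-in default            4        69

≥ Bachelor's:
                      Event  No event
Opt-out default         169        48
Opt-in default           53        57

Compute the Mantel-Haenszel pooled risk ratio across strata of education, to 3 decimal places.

2.250

RR_MH = Σ(aᵢ·n₀ᵢ/nᵢ) / Σ(cᵢ·n₁ᵢ/nᵢ), with n₁ᵢ = aᵢ+bᵢ (exposed), n₀ᵢ = cᵢ+dᵢ (unexposed), nᵢ = n₁ᵢ+n₀ᵢ.
Stratum 1 (≤ High school): n₁ = 339, n₀ = 408, n = 747; a·n₀/n = 263·408/747 = 143.6466; c·n₁/n = 123·339/747 = 55.8193
Stratum 2 (Some college): n₁ = 358, n₀ = 73, n = 431; a·n₀/n = 69·73/431 = 11.6868; c·n₁/n = 4·358/431 = 3.3225
Stratum 3 (≥ Bachelor's): n₁ = 217, n₀ = 110, n = 327; a·n₀/n = 169·110/327 = 56.8502; c·n₁/n = 53·217/327 = 35.1713
RR_MH = (143.6466 + 11.6868 + 56.8502) / (55.8193 + 3.3225 + 35.1713) = 212.1835 / 94.3130 = 2.24978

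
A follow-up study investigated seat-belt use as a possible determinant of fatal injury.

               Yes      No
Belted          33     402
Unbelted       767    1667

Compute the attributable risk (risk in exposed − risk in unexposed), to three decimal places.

-0.239

Cells: a = 33, b = 402, c = 767, d = 1667.
Risk in exposed = 33/435 = 0.075862; risk in unexposed = 767/2434 = 0.315119.
Risk difference = 0.075862 − 0.315119 = -0.239257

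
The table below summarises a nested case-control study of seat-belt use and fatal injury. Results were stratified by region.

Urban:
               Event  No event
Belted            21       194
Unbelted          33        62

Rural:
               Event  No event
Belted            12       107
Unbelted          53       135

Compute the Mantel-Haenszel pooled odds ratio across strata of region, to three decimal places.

OR_MH = Σ(aᵢdᵢ/nᵢ) / Σ(bᵢcᵢ/nᵢ), where nᵢ is the stratum total.
Stratum 1 (Urban): n = 310; a·d/n = 21·62/310 = 4.2000; b·c/n = 194·33/310 = 20.6516
Stratum 2 (Rural): n = 307; a·d/n = 12·135/307 = 5.2769; b·c/n = 107·53/307 = 18.4723
OR_MH = (4.2000 + 5.2769) / (20.6516 + 18.4723) = 9.4769 / 39.1239 = 0.24223

0.242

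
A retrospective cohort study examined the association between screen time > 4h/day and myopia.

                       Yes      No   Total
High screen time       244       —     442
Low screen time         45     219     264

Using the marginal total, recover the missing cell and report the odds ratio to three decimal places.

5.997

The missing cell is in the exposed row: 442 − 244 = 198.
So a = 244, b = 198, c = 45, d = 219.
OR = (a·d)/(b·c) = (244 × 219) / (198 × 45) = 53436 / 8910 = 5.99731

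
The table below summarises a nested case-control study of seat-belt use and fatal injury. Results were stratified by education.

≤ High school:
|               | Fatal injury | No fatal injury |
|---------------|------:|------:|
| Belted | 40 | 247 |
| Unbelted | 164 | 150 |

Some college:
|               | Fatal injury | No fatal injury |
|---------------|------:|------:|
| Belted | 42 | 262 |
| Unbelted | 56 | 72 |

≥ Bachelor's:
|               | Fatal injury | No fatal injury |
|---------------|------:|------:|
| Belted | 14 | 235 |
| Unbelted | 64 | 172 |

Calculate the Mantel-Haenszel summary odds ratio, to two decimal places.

OR_MH = Σ(aᵢdᵢ/nᵢ) / Σ(bᵢcᵢ/nᵢ), where nᵢ is the stratum total.
Stratum 1 (≤ High school): n = 601; a·d/n = 40·150/601 = 9.9834; b·c/n = 247·164/601 = 67.4010
Stratum 2 (Some college): n = 432; a·d/n = 42·72/432 = 7.0000; b·c/n = 262·56/432 = 33.9630
Stratum 3 (≥ Bachelor's): n = 485; a·d/n = 14·172/485 = 4.9649; b·c/n = 235·64/485 = 31.0103
OR_MH = (9.9834 + 7.0000 + 4.9649) / (67.4010 + 33.9630 + 31.0103) = 21.9483 / 132.3743 = 0.16580

0.17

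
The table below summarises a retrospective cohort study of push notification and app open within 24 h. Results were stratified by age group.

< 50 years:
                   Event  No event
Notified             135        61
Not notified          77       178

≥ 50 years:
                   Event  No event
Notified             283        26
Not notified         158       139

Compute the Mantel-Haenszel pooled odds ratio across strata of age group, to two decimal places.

6.87

OR_MH = Σ(aᵢdᵢ/nᵢ) / Σ(bᵢcᵢ/nᵢ), where nᵢ is the stratum total.
Stratum 1 (< 50 years): n = 451; a·d/n = 135·178/451 = 53.2816; b·c/n = 61·77/451 = 10.4146
Stratum 2 (≥ 50 years): n = 606; a·d/n = 283·139/606 = 64.9125; b·c/n = 26·158/606 = 6.7789
OR_MH = (53.2816 + 64.9125) / (10.4146 + 6.7789) = 118.1941 / 17.1935 = 6.87435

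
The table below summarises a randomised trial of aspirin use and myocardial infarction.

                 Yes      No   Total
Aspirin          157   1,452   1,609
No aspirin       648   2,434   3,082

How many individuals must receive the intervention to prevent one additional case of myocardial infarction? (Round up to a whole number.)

9

Risk in treated group = 157/1609 = 0.09758; risk in control = 648/3082 = 0.21025.
Absolute risk reduction = 0.21025 − 0.09758 = 0.11268
NNT = 1 / ARR = 1 / 0.11268 = 8.875 → round up → 9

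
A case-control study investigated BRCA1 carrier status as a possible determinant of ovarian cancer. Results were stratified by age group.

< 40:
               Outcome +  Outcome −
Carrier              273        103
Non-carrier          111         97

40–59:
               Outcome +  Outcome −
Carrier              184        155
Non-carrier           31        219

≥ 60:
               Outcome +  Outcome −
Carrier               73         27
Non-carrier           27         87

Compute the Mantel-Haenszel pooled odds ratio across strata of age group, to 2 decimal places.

4.61

OR_MH = Σ(aᵢdᵢ/nᵢ) / Σ(bᵢcᵢ/nᵢ), where nᵢ is the stratum total.
Stratum 1 (< 40): n = 584; a·d/n = 273·97/584 = 45.3442; b·c/n = 103·111/584 = 19.5771
Stratum 2 (40–59): n = 589; a·d/n = 184·219/589 = 68.4143; b·c/n = 155·31/589 = 8.1579
Stratum 3 (≥ 60): n = 214; a·d/n = 73·87/214 = 29.6776; b·c/n = 27·27/214 = 3.4065
OR_MH = (45.3442 + 68.4143 + 29.6776) / (19.5771 + 8.1579 + 3.4065) = 143.4360 / 31.1415 = 4.60595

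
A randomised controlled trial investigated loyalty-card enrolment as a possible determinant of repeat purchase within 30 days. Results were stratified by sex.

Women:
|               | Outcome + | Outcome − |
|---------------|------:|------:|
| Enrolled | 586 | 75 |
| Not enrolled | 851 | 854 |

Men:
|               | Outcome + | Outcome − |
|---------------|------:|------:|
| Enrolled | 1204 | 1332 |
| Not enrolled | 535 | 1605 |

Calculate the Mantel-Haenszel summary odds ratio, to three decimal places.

3.483

OR_MH = Σ(aᵢdᵢ/nᵢ) / Σ(bᵢcᵢ/nᵢ), where nᵢ is the stratum total.
Stratum 1 (Women): n = 2366; a·d/n = 586·854/2366 = 211.5148; b·c/n = 75·851/2366 = 26.9759
Stratum 2 (Men): n = 4676; a·d/n = 1204·1605/4676 = 413.2635; b·c/n = 1332·535/4676 = 152.3995
OR_MH = (211.5148 + 413.2635) / (26.9759 + 152.3995) = 624.7783 / 179.3754 = 3.48308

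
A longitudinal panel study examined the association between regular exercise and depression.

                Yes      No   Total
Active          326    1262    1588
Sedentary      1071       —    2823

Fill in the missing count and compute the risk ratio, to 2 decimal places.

0.54

The missing cell is in the unexposed row: 2823 − 1071 = 1752.
So a = 326, b = 1262, c = 1071, d = 1752.
RR = [a/(a+b)] / [c/(c+d)] = (326/1588) / (1071/2823) = 0.20529/0.37938 = 0.54111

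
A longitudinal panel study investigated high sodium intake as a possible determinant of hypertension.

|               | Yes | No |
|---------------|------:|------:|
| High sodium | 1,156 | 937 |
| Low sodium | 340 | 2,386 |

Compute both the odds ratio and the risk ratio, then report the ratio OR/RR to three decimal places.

1.955

Cells: a = 1156, b = 937, c = 340, d = 2386.
OR = (1156·2386)/(937·340) = 2758216/318580 = 8.65784
Risk in exposed = 1156/2093 = 0.55232; risk in unexposed = 340/2726 = 0.12472; RR = 4.42828
OR/RR = 8.65784 / 4.42828 = 1.95512
The outcome is not rare, so the OR lies further from 1 than the RR.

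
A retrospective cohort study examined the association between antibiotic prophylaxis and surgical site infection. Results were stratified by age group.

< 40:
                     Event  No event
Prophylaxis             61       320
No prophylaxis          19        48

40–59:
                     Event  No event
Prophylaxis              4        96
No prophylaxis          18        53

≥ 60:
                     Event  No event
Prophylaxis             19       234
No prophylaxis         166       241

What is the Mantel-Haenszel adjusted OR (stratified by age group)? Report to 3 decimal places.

OR_MH = Σ(aᵢdᵢ/nᵢ) / Σ(bᵢcᵢ/nᵢ), where nᵢ is the stratum total.
Stratum 1 (< 40): n = 448; a·d/n = 61·48/448 = 6.5357; b·c/n = 320·19/448 = 13.5714
Stratum 2 (40–59): n = 171; a·d/n = 4·53/171 = 1.2398; b·c/n = 96·18/171 = 10.1053
Stratum 3 (≥ 60): n = 660; a·d/n = 19·241/660 = 6.9379; b·c/n = 234·166/660 = 58.8545
OR_MH = (6.5357 + 1.2398 + 6.9379) / (13.5714 + 10.1053 + 58.8545) = 14.7134 / 82.5312 = 0.17828

0.178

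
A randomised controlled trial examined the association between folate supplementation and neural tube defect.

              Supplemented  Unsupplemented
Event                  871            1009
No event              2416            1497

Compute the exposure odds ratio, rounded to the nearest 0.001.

0.535

Reading the table with exposure as columns: a = 871 (Supplemented, case), b = 2416 (Supplemented, non-case), c = 1009 (Unsupplemented, case), d = 1497.
OR = (a·d)/(b·c) = (871 × 1497) / (2416 × 1009) = 1303887 / 2437744 = 0.53487
Exposure is associated with lower odds of neural tube defect (OR = 0.53 < 1).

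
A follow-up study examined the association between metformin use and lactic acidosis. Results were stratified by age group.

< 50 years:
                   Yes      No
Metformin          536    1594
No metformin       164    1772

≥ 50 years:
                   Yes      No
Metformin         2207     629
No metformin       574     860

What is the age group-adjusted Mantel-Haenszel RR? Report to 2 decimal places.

2.13

RR_MH = Σ(aᵢ·n₀ᵢ/nᵢ) / Σ(cᵢ·n₁ᵢ/nᵢ), with n₁ᵢ = aᵢ+bᵢ (exposed), n₀ᵢ = cᵢ+dᵢ (unexposed), nᵢ = n₁ᵢ+n₀ᵢ.
Stratum 1 (< 50 years): n₁ = 2130, n₀ = 1936, n = 4066; a·n₀/n = 536·1936/4066 = 255.2130; c·n₁/n = 164·2130/4066 = 85.9124
Stratum 2 (≥ 50 years): n₁ = 2836, n₀ = 1434, n = 4270; a·n₀/n = 2207·1434/4270 = 741.1799; c·n₁/n = 574·2836/4270 = 381.2328
RR_MH = (255.2130 + 741.1799) / (85.9124 + 381.2328) = 996.3928 / 467.1452 = 2.13294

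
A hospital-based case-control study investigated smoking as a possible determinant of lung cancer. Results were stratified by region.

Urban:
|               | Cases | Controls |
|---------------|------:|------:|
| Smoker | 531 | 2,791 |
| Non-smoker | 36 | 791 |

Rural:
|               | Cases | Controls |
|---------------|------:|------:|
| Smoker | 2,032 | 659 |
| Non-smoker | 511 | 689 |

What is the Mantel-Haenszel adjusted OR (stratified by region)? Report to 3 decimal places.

4.163

OR_MH = Σ(aᵢdᵢ/nᵢ) / Σ(bᵢcᵢ/nᵢ), where nᵢ is the stratum total.
Stratum 1 (Urban): n = 4149; a·d/n = 531·791/4149 = 101.2343; b·c/n = 2791·36/4149 = 24.2169
Stratum 2 (Rural): n = 3891; a·d/n = 2032·689/3891 = 359.8170; b·c/n = 659·511/3891 = 86.5456
OR_MH = (101.2343 + 359.8170) / (24.2169 + 86.5456) = 461.0513 / 110.7625 = 4.16252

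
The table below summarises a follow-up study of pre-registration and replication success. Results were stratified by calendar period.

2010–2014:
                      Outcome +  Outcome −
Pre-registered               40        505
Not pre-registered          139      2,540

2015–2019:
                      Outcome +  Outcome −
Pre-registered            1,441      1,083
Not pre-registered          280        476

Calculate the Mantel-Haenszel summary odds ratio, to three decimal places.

2.107

OR_MH = Σ(aᵢdᵢ/nᵢ) / Σ(bᵢcᵢ/nᵢ), where nᵢ is the stratum total.
Stratum 1 (2010–2014): n = 3224; a·d/n = 40·2540/3224 = 31.5136; b·c/n = 505·139/3224 = 21.7726
Stratum 2 (2015–2019): n = 3280; a·d/n = 1441·476/3280 = 209.1207; b·c/n = 1083·280/3280 = 92.4512
OR_MH = (31.5136 + 209.1207) / (21.7726 + 92.4512) = 240.6344 / 114.2239 = 2.10669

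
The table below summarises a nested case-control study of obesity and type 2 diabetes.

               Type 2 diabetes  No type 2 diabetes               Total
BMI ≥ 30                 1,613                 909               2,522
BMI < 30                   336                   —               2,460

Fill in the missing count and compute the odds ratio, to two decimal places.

The missing cell is in the unexposed row: 2460 − 336 = 2124.
So a = 1613, b = 909, c = 336, d = 2124.
OR = (a·d)/(b·c) = (1613 × 2124) / (909 × 336) = 3426012 / 305424 = 11.21723

11.22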